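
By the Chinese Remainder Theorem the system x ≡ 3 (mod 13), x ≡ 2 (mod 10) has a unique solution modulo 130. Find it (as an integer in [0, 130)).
x ≡ 42 (mod 130); the representative in [0, 130) is 42

The moduli 13, 10 are pairwise coprime, so by the CRT there is a unique solution mod 13·10 = 130.
Solve by successive substitution. Start with x ≡ 3 (mod 13).
  Combine with x ≡ 2 (mod 10): write x = 3 + 13·t and require 3 + 13·t ≡ 2 (mod 10), i.e. 13·t ≡ 2 − 3 ≡ 9 (mod 10). Since 13^(−1) ≡ 7 (mod 10) (13 ≡ 3 (mod 10)), t ≡ 7·9 ≡ 3 (mod 10). So x ≡ 3 + 13·3 = 42 (mod 130).
Unique solution in [0, 130): x = 42.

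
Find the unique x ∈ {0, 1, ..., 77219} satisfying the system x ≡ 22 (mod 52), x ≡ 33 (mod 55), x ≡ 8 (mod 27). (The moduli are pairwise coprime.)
The moduli 52, 55, 27 are pairwise coprime, so by the CRT there is a unique solution mod 52·55·27 = 77220.
Solve by successive substitution. Start with x ≡ 22 (mod 52).
  Combine with x ≡ 33 (mod 55): write x = 22 + 52·t and require 22 + 52·t ≡ 33 (mod 55), i.e. 52·t ≡ 33 − 22 ≡ 11 (mod 55). Since 52^(−1) ≡ 18 (mod 55), t ≡ 18·11 ≡ 33 (mod 55). So x ≡ 22 + 52·33 = 1738 (mod 2860).
  Combine with x ≡ 8 (mod 27): write x = 1738 + 2860·t and require 1738 + 2860·t ≡ 8 (mod 27), i.e. 2860·t ≡ 8 − 1738 ≡ 25 (mod 27). Since 2860^(−1) ≡ 13 (mod 27) (2860 ≡ 25 (mod 27)), t ≡ 13·25 ≡ 1 (mod 27). So x ≡ 1738 + 2860·1 = 4598 (mod 77220).
Unique solution in [0, 77220): x = 4598.

Final answer: x ≡ 4598 (mod 77220); the representative in [0, 77220) is 4598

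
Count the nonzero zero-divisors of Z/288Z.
Z/288Z has 191 nonzero zero-divisors

In Z/288Z each nonzero element is either a unit (gcd with 288 is 1) or a zero-divisor (gcd > 1). The number of units is φ(288): factorise 288 = 2^5 · 3^2, so φ(288) = (2^5 − 2^4) · (3^2 − 3^1) = 16 · 6 = 96. The nonzero elements number 288 − 1 = 287. Hence the nonzero zero-divisors number 287 − 96 = 191.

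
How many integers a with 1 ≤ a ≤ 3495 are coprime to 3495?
1856

The number of a ∈ {1, ..., 3495} with gcd(a, 3495) = 1 is by definition Euler's totient φ(3495). φ is multiplicative, with φ(p^e) = p^e − p^(e−1). Factorise 3495 = 3 · 5 · 233. Then
  φ(3495) = (3 − 1) · (5 − 1) · (233 − 1) = 2 · 4 · 232 = 1856.
So there are 1856 such integers.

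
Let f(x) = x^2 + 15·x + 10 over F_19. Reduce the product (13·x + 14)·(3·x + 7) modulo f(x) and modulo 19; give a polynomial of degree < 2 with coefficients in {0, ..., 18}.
Multiply as integer polynomials: a · b = 39·x^2 + 133·x + 98. Reducing coefficients mod 19: a · b ≡ x^2 + 3. Now divide by f(x) = x^2 + 15·x + 10 in F_19[x], eliminating the leading term at each step:
  leading term x^2: subtract (1)·f(x) = x^2 + 15·x + 10, leaving 4·x + 12 (coefficients mod 19)
The degree is now < 2, so this is the remainder. Hence a · b ≡ 4·x + 12 in F_19[x]/(f).

Final answer: a · b ≡ 4·x + 12 (mod f(x))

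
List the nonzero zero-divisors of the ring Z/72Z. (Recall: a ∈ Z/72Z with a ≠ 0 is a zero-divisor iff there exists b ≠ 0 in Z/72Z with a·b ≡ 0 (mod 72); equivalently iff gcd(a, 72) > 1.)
nonzero zero-divisors of Z/72Z = {2, 3, 4, 6, 8, 9, 10, 12, 14, 15, 16, 18, 20, 21, 22, 24, 26, 27, 28, 30, 32, 33, 34, 36, 38, 39, 40, 42, 44, 45, 46, 48, 50, 51, 52, 54, 56, 57, 58, 60, 62, 63, 64, 66, 68, 69, 70}

An element a ∈ Z/72Z (with a ≠ 0) is a zero-divisor iff gcd(a, 72) > 1 (because a is a unit precisely when gcd(a, n) = 1, and in Z/nZ every nonzero, non-unit element is a zero-divisor). Scan a = 1, ..., 71 and keep those with gcd(a, 72) > 1:
  gcd(2, 72) = 2, gcd(3, 72) = 3, gcd(4, 72) = 4, gcd(6, 72) = 6, gcd(8, 72) = 8, gcd(9, 72) = 9, gcd(10, 72) = 2, gcd(12, 72) = 12, gcd(14, 72) = 2, gcd(15, 72) = 3, gcd(16, 72) = 8, gcd(18, 72) = 18, gcd(20, 72) = 4, gcd(21, 72) = 3, gcd(22, 72) = 2, gcd(24, 72) = 24, gcd(26, 72) = 2, gcd(27, 72) = 9, gcd(28, 72) = 4, gcd(30, 72) = 6, gcd(32, 72) = 8, gcd(33, 72) = 3, gcd(34, 72) = 2, gcd(36, 72) = 36, gcd(38, 72) = 2, gcd(39, 72) = 3, gcd(40, 72) = 8, gcd(42, 72) = 6, gcd(44, 72) = 4, gcd(45, 72) = 9, gcd(46, 72) = 2, gcd(48, 72) = 24, gcd(50, 72) = 2, gcd(51, 72) = 3, gcd(52, 72) = 4, gcd(54, 72) = 18, gcd(56, 72) = 8, gcd(57, 72) = 3, gcd(58, 72) = 2, gcd(60, 72) = 12, gcd(62, 72) = 2, gcd(63, 72) = 9, gcd(64, 72) = 8, gcd(66, 72) = 6, gcd(68, 72) = 4, gcd(69, 72) = 3, gcd(70, 72) = 2.
All other a ∈ {1, ..., 71} have gcd(a, 72) = 1 and are units. So the nonzero zero-divisors are exactly the 47 values of a appearing in this scan.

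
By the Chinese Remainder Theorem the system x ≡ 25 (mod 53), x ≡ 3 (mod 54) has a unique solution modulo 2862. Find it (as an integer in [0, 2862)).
The moduli 53, 54 are pairwise coprime, so by the CRT there is a unique solution mod 53·54 = 2862.
Solve by successive substitution. Start with x ≡ 25 (mod 53).
  Combine with x ≡ 3 (mod 54): write x = 25 + 53·t and require 25 + 53·t ≡ 3 (mod 54), i.e. 53·t ≡ 3 − 25 ≡ 32 (mod 54). Since 53^(−1) ≡ 53 (mod 54), t ≡ 53·32 ≡ 22 (mod 54). So x ≡ 25 + 53·22 = 1191 (mod 2862).
Unique solution in [0, 2862): x = 1191.

Final answer: x ≡ 1191 (mod 2862); the representative in [0, 2862) is 1191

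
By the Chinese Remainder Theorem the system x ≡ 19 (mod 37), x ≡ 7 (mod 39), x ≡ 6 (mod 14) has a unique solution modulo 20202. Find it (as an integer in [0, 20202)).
The moduli 37, 39, 14 are pairwise coprime, so by the CRT there is a unique solution mod 37·39·14 = 20202.
Solve by successive substitution. Start with x ≡ 19 (mod 37).
  Combine with x ≡ 7 (mod 39): write x = 19 + 37·t and require 19 + 37·t ≡ 7 (mod 39), i.e. 37·t ≡ 7 − 19 ≡ 27 (mod 39). Since 37^(−1) ≡ 19 (mod 39), t ≡ 19·27 ≡ 6 (mod 39). So x ≡ 19 + 37·6 = 241 (mod 1443).
  Combine with x ≡ 6 (mod 14): write x = 241 + 1443·t and require 241 + 1443·t ≡ 6 (mod 14), i.e. 1443·t ≡ 6 − 241 ≡ 3 (mod 14). Since 1443^(−1) ≡ 1 (mod 14) (1443 ≡ 1 (mod 14)), t ≡ 1·3 ≡ 3 (mod 14). So x ≡ 241 + 1443·3 = 4570 (mod 20202).
Unique solution in [0, 20202): x = 4570.

Final answer: x ≡ 4570 (mod 20202); the representative in [0, 20202) is 4570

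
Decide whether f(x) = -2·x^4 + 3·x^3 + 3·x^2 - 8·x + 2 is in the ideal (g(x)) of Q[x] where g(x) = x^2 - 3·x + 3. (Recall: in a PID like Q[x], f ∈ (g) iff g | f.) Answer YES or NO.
In Q[x] the ideal (g) consists of all multiples of g, so f ∈ (g) iff g | f, i.e. iff the remainder of f on division by g is 0. Divide f by g (g is monic, so eliminate the leading term of the running remainder at each step):
  leading term -2·x^4: subtract (-2·x^2)·g(x) = -2·x^4 + 6·x^3 - 6·x^2, leaving -3·x^3 + 9·x^2 - 8·x + 2
  leading term -3·x^3: subtract (-3·x)·g(x) = -3·x^3 + 9·x^2 - 9·x, leaving x + 2
The remainder r(x) = x + 2 ≠ 0 (and deg r < deg g), so g ∤ f, i.e. f ∉ (g).

Final answer: NO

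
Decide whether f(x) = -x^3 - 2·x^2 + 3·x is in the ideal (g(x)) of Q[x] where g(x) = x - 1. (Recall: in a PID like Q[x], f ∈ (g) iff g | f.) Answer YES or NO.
In Q[x] the ideal (g) consists of all multiples of g, so f ∈ (g) iff g | f, i.e. iff the remainder of f on division by g is 0. Divide f by g (g is monic, so eliminate the leading term of the running remainder at each step):
  leading term -x^3: subtract (-x^2)·g(x) = -x^3 + x^2, leaving -3·x^2 + 3·x
  leading term -3·x^2: subtract (-3·x)·g(x) = -3·x^2 + 3·x, leaving 0
The remainder is 0, so f(x) = g(x) · h(x) with h(x) = -x^2 - 3·x. Hence g | f, i.e. f ∈ (g).

Final answer: YES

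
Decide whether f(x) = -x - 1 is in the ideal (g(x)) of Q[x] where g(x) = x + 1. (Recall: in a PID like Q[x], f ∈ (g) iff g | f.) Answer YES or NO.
YES

In Q[x] the ideal (g) consists of all multiples of g, so f ∈ (g) iff g | f, i.e. iff the remainder of f on division by g is 0. Divide f by g (g is monic, so eliminate the leading term of the running remainder at each step):
  leading term -x: subtract (-1)·g(x) = -x - 1, leaving 0
The remainder is 0, so f(x) = g(x) · h(x) with h(x) = -1. Hence g | f, i.e. f ∈ (g).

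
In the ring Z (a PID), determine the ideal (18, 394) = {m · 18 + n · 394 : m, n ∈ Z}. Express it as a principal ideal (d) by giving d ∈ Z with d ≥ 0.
(18, 394) = (2); d = 2

In the PID Z, (a, b) is generated by gcd(a, b). Compute gcd(394, 18) with the extended Euclidean algorithm, tracking rows (r, s, t) with s·394 + t·18 = r:
  row A: (394, 1, 0)   [1·394 + 0·18 = 394]
  row B: (18, 0, 1)   [0·394 + 1·18 = 18]
  394 = 21·18 + 16   → row C = row A − 21·row B = (16, 1, −21)   [check: 1·394 − 21·18 = 16]
  18 = 1·16 + 2   → row D = row B − 1·row C = (2, −1, 22)   [check: −1·394 + 22·18 = 2]
  16 = 8·2 + 0   → remainder 0, stop. gcd = 2 (last nonzero row D).
So gcd(18, 394) = 2, with Bézout identity −1·394 + 22·18 = 2. Containment (⊇): the Bézout identity exhibits 2 as an element of (18, 394), giving (2) ⊆ (18, 394). Containment (⊆): since 2 | 18 and 2 | 394 (18 = 2·9, 394 = 2·197), every Z-linear combination of 18 and 394 is divisible by 2, so (18, 394) ⊆ (2). Therefore (18, 394) = (2), d = 2.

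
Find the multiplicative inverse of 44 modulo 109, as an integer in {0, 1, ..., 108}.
44^(−1) ≡ 57 (mod 109)

Apply the extended Euclidean algorithm to (109, 44), tracking rows (r, s, t) with s·109 + t·44 = r. Each division r_prev = q·r_cur + r_new produces the new row as (previous row) − q·(current row):
  row A: (109, 1, 0)   [1·109 + 0·44 = 109]
  row B: (44, 0, 1)   [0·109 + 1·44 = 44]
  109 = 2·44 + 21   → row C = row A − 2·row B = (21, 1, −2)   [check: 1·109 − 2·44 = 21]
  44 = 2·21 + 2   → row D = row B − 2·row C = (2, −2, 5)   [check: −2·109 + 5·44 = 2]
  21 = 10·2 + 1   → row E = row C − 10·row D = (1, 21, −52)   [check: 21·109 − 52·44 = 1]
  2 = 2·1 + 0   → remainder 0, stop. gcd = 1 (last nonzero row E).
The gcd is 1, so 44 is invertible mod 109. The last nonzero row gives 21·109 − 52·44 = 1, so t = −52. So 44^(−1) ≡ −52 ≡ 57 (mod 109). Verify: 44 · 57 = 2508 ≡ 1 (mod 109). ✓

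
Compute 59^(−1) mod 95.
59^(−1) ≡ 29 (mod 95)

Apply the extended Euclidean algorithm to (95, 59), tracking rows (r, s, t) with s·95 + t·59 = r. Each division r_prev = q·r_cur + r_new produces the new row as (previous row) − q·(current row):
  row A: (95, 1, 0)   [1·95 + 0·59 = 95]
  row B: (59, 0, 1)   [0·95 + 1·59 = 59]
  95 = 1·59 + 36   → row C = row A − 1·row B = (36, 1, −1)   [check: 1·95 − 1·59 = 36]
  59 = 1·36 + 23   → row D = row B − 1·row C = (23, −1, 2)   [check: −1·95 + 2·59 = 23]
  36 = 1·23 + 13   → row E = row C − 1·row D = (13, 2, −3)   [check: 2·95 − 3·59 = 13]
  23 = 1·13 + 10   → row F = row D − 1·row E = (10, −3, 5)   [check: −3·95 + 5·59 = 10]
  13 = 1·10 + 3   → row G = row E − 1·row F = (3, 5, −8)   [check: 5·95 − 8·59 = 3]
  10 = 3·3 + 1   → row H = row F − 3·row G = (1, −18, 29)   [check: −18·95 + 29·59 = 1]
  3 = 3·1 + 0   → remainder 0, stop. gcd = 1 (last nonzero row H).
The gcd is 1, so 59 is invertible mod 95. The last nonzero row gives −18·95 + 29·59 = 1, so t = 29. So 59^(−1) ≡ 29 (mod 95). Verify: 59 · 29 = 1711 ≡ 1 (mod 95). ✓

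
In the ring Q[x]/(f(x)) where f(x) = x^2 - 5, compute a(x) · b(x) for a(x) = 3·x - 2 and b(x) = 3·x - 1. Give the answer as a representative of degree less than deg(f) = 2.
First multiply in Q[x] without reducing: a · b = 9·x^2 - 9·x + 2. Now divide by f(x) = x^2 - 5, eliminating the leading term at each step:
  leading term 9·x^2: subtract (9)·f(x) = 9·x^2 - 45, leaving 47 - 9·x
The degree is now < 2, so this is the remainder. Hence a · b ≡ 47 - 9·x in Q[x]/(f).

Final answer: a · b ≡ 47 - 9·x (mod f(x))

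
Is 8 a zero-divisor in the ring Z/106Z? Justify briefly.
YES

gcd(8, 106) = 2 > 1, so 8 is not a unit in Z/106Z. In Z/nZ every nonzero non-unit is a zero-divisor: explicitly, take b = 106/gcd = 53 ≠ 0 (mod 106); then 8·53 = 424 = 4·106, i.e. 8·53 ≡ 0 (mod 106). So 8 is a zero-divisor.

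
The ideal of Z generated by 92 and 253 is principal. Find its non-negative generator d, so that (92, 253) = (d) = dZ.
(92, 253) = (23); d = 23

In the PID Z, (a, b) is generated by gcd(a, b). Compute gcd(253, 92) with the extended Euclidean algorithm, tracking rows (r, s, t) with s·253 + t·92 = r:
  row A: (253, 1, 0)   [1·253 + 0·92 = 253]
  row B: (92, 0, 1)   [0·253 + 1·92 = 92]
  253 = 2·92 + 69   → row C = row A − 2·row B = (69, 1, −2)   [check: 1·253 − 2·92 = 69]
  92 = 1·69 + 23   → row D = row B − 1·row C = (23, −1, 3)   [check: −1·253 + 3·92 = 23]
  69 = 3·23 + 0   → remainder 0, stop. gcd = 23 (last nonzero row D).
So gcd(92, 253) = 23, with Bézout identity −1·253 + 3·92 = 23. Containment (⊇): the Bézout identity exhibits 23 as an element of (92, 253), giving (23) ⊆ (92, 253). Containment (⊆): since 23 | 92 and 23 | 253 (92 = 23·4, 253 = 23·11), every Z-linear combination of 92 and 253 is divisible by 23, so (92, 253) ⊆ (23). Therefore (92, 253) = (23), d = 23.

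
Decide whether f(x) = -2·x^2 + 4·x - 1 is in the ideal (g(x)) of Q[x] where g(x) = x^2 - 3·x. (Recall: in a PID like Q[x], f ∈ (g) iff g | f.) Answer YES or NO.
NO

In Q[x] the ideal (g) consists of all multiples of g, so f ∈ (g) iff g | f, i.e. iff the remainder of f on division by g is 0. Divide f by g (g is monic, so eliminate the leading term of the running remainder at each step):
  leading term -2·x^2: subtract (-2)·g(x) = -2·x^2 + 6·x, leaving -2·x - 1
The remainder r(x) = -2·x - 1 ≠ 0 (and deg r < deg g), so g ∤ f, i.e. f ∉ (g).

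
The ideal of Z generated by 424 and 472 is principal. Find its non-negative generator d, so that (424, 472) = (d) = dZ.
In the PID Z, (a, b) is generated by gcd(a, b). Compute gcd(472, 424) with the extended Euclidean algorithm, tracking rows (r, s, t) with s·472 + t·424 = r:
  row A: (472, 1, 0)   [1·472 + 0·424 = 472]
  row B: (424, 0, 1)   [0·472 + 1·424 = 424]
  472 = 1·424 + 48   → row C = row A − 1·row B = (48, 1, −1)   [check: 1·472 − 1·424 = 48]
  424 = 8·48 + 40   → row D = row B − 8·row C = (40, −8, 9)   [check: −8·472 + 9·424 = 40]
  48 = 1·40 + 8   → row E = row C − 1·row D = (8, 9, −10)   [check: 9·472 − 10·424 = 8]
  40 = 5·8 + 0   → remainder 0, stop. gcd = 8 (last nonzero row E).
So gcd(424, 472) = 8, with Bézout identity 9·472 − 10·424 = 8. Containment (⊇): the Bézout identity exhibits 8 as an element of (424, 472), giving (8) ⊆ (424, 472). Containment (⊆): since 8 | 424 and 8 | 472 (424 = 8·53, 472 = 8·59), every Z-linear combination of 424 and 472 is divisible by 8, so (424, 472) ⊆ (8). Therefore (424, 472) = (8), d = 8.

Final answer: (424, 472) = (8); d = 8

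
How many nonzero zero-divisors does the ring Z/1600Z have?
In Z/1600Z each nonzero element is either a unit (gcd with 1600 is 1) or a zero-divisor (gcd > 1). The number of units is φ(1600): factorise 1600 = 2^6 · 5^2, so φ(1600) = (2^6 − 2^5) · (5^2 − 5^1) = 32 · 20 = 640. The nonzero elements number 1600 − 1 = 1599. Hence the nonzero zero-divisors number 1599 − 640 = 959.

Final answer: Z/1600Z has 959 nonzero zero-divisors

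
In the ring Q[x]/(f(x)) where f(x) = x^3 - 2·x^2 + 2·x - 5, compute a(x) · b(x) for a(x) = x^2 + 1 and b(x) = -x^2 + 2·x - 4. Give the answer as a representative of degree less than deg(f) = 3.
First multiply in Q[x] without reducing: a · b = -x^4 + 2·x^3 - 5·x^2 + 2·x - 4. Now divide by f(x) = x^3 - 2·x^2 + 2·x - 5, eliminating the leading term at each step:
  leading term -x^4: subtract (-x)·f(x) = -x^4 + 2·x^3 - 2·x^2 + 5·x, leaving -3·x^2 - 3·x - 4
The degree is now < 3, so this is the remainder. Hence a · b ≡ -3·x^2 - 3·x - 4 in Q[x]/(f).

Final answer: a · b ≡ -3·x^2 - 3·x - 4 (mod f(x))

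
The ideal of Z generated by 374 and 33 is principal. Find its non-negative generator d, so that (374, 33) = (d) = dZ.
In the PID Z, (a, b) is generated by gcd(a, b). Compute gcd(374, 33) with the extended Euclidean algorithm, tracking rows (r, s, t) with s·374 + t·33 = r:
  row A: (374, 1, 0)   [1·374 + 0·33 = 374]
  row B: (33, 0, 1)   [0·374 + 1·33 = 33]
  374 = 11·33 + 11   → row C = row A − 11·row B = (11, 1, −11)   [check: 1·374 − 11·33 = 11]
  33 = 3·11 + 0   → remainder 0, stop. gcd = 11 (last nonzero row C).
So gcd(374, 33) = 11, with Bézout identity 1·374 − 11·33 = 11. Containment (⊇): the Bézout identity exhibits 11 as an element of (374, 33), giving (11) ⊆ (374, 33). Containment (⊆): since 11 | 374 and 11 | 33 (374 = 11·34, 33 = 11·3), every Z-linear combination of 374 and 33 is divisible by 11, so (374, 33) ⊆ (11). Therefore (374, 33) = (11), d = 11.

Final answer: (374, 33) = (11); d = 11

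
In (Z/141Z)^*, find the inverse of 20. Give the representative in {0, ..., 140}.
20^(−1) ≡ 134 (mod 141)

Apply the extended Euclidean algorithm to (141, 20), tracking rows (r, s, t) with s·141 + t·20 = r. Each division r_prev = q·r_cur + r_new produces the new row as (previous row) − q·(current row):
  row A: (141, 1, 0)   [1·141 + 0·20 = 141]
  row B: (20, 0, 1)   [0·141 + 1·20 = 20]
  141 = 7·20 + 1   → row C = row A − 7·row B = (1, 1, −7)   [check: 1·141 − 7·20 = 1]
  20 = 20·1 + 0   → remainder 0, stop. gcd = 1 (last nonzero row C).
The gcd is 1, so 20 is invertible mod 141. The last nonzero row gives 1·141 − 7·20 = 1, so t = −7. So 20^(−1) ≡ −7 ≡ 134 (mod 141). Verify: 20 · 134 = 2680 ≡ 1 (mod 141). ✓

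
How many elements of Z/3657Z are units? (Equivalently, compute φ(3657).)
Z/3657Z has φ(3657) = 2288 units

An element a ∈ Z/3657Z is a unit iff gcd(a, 3657) = 1, so the number of units is φ(3657). φ is multiplicative, with φ(p^e) = p^e − p^(e−1). Factorise 3657 = 3 · 23 · 53. Then
  φ(3657) = (3 − 1) · (23 − 1) · (53 − 1) = 2 · 22 · 52 = 2288.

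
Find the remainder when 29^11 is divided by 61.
Use repeated squaring. Binary(11) = 1011. Walk through the bits of the exponent 11 left-to-right: at each bit after the leading one, square the running value, then multiply by 29 if the bit is 1 (always reducing mod 61):
  bit 1 = 1 (leading): start with 29.
  bit 2 = 0: square 29^2 = 841 ≡ 48 (mod 61).
  bit 3 = 1: square 48^2 = 2304 ≡ 47; bit is 1, so multiply 47·29 = 1363 ≡ 21 (mod 61).
  bit 4 = 1: square 21^2 = 441 ≡ 14; bit is 1, so multiply 14·29 = 406 ≡ 40 (mod 61).
Final value: 29^11 ≡ 40 (mod 61).

Final answer: 40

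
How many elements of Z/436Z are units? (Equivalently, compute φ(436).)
An element a ∈ Z/436Z is a unit iff gcd(a, 436) = 1, so the number of units is φ(436). φ is multiplicative, with φ(p^e) = p^e − p^(e−1). Factorise 436 = 2^2 · 109. Then
  φ(436) = (2^2 − 2^1) · (109 − 1) = 2 · 108 = 216.

Final answer: Z/436Z has φ(436) = 216 units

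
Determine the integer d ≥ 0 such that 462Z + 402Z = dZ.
In the PID Z, (a, b) is generated by gcd(a, b). Compute gcd(462, 402) with the extended Euclidean algorithm, tracking rows (r, s, t) with s·462 + t·402 = r:
  row A: (462, 1, 0)   [1·462 + 0·402 = 462]
  row B: (402, 0, 1)   [0·462 + 1·402 = 402]
  462 = 1·402 + 60   → row C = row A − 1·row B = (60, 1, −1)   [check: 1·462 − 1·402 = 60]
  402 = 6·60 + 42   → row D = row B − 6·row C = (42, −6, 7)   [check: −6·462 + 7·402 = 42]
  60 = 1·42 + 18   → row E = row C − 1·row D = (18, 7, −8)   [check: 7·462 − 8·402 = 18]
  42 = 2·18 + 6   → row F = row D − 2·row E = (6, −20, 23)   [check: −20·462 + 23·402 = 6]
  18 = 3·6 + 0   → remainder 0, stop. gcd = 6 (last nonzero row F).
So gcd(462, 402) = 6, with Bézout identity −20·462 + 23·402 = 6. Containment (⊇): the Bézout identity exhibits 6 as an element of (462, 402), giving (6) ⊆ (462, 402). Containment (⊆): since 6 | 462 and 6 | 402 (462 = 6·77, 402 = 6·67), every Z-linear combination of 462 and 402 is divisible by 6, so (462, 402) ⊆ (6). Therefore (462, 402) = (6), d = 6.

Final answer: (462, 402) = (6); d = 6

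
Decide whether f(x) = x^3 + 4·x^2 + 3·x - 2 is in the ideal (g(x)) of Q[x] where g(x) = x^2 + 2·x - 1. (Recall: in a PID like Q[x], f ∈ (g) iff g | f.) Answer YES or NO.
YES

In Q[x] the ideal (g) consists of all multiples of g, so f ∈ (g) iff g | f, i.e. iff the remainder of f on division by g is 0. Divide f by g (g is monic, so eliminate the leading term of the running remainder at each step):
  leading term x^3: subtract (x)·g(x) = x^3 + 2·x^2 - x, leaving 2·x^2 + 4·x - 2
  leading term 2·x^2: subtract (2)·g(x) = 2·x^2 + 4·x - 2, leaving 0
The remainder is 0, so f(x) = g(x) · h(x) with h(x) = x + 2. Hence g | f, i.e. f ∈ (g).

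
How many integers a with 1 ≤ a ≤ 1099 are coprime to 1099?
936

The number of a ∈ {1, ..., 1099} with gcd(a, 1099) = 1 is by definition Euler's totient φ(1099). φ is multiplicative, with φ(p^e) = p^e − p^(e−1). Factorise 1099 = 7 · 157. Then
  φ(1099) = (7 − 1) · (157 − 1) = 6 · 156 = 936.
So there are 936 such integers.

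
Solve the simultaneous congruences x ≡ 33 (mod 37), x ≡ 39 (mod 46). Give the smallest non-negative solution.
x ≡ 1143 (mod 1702); the representative in [0, 1702) is 1143

The moduli 37, 46 are pairwise coprime, so by the CRT there is a unique solution mod 37·46 = 1702.
Solve by successive substitution. Start with x ≡ 33 (mod 37).
  Combine with x ≡ 39 (mod 46): write x = 33 + 37·t and require 33 + 37·t ≡ 39 (mod 46), i.e. 37·t ≡ 39 − 33 ≡ 6 (mod 46). Since 37^(−1) ≡ 5 (mod 46), t ≡ 5·6 ≡ 30 (mod 46). So x ≡ 33 + 37·30 = 1143 (mod 1702).
Unique solution in [0, 1702): x = 1143.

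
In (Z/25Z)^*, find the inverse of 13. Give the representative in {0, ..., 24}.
Apply the extended Euclidean algorithm to (25, 13), tracking rows (r, s, t) with s·25 + t·13 = r. Each division r_prev = q·r_cur + r_new produces the new row as (previous row) − q·(current row):
  row A: (25, 1, 0)   [1·25 + 0·13 = 25]
  row B: (13, 0, 1)   [0·25 + 1·13 = 13]
  25 = 1·13 + 12   → row C = row A − 1·row B = (12, 1, −1)   [check: 1·25 − 1·13 = 12]
  13 = 1·12 + 1   → row D = row B − 1·row C = (1, −1, 2)   [check: −1·25 + 2·13 = 1]
  12 = 12·1 + 0   → remainder 0, stop. gcd = 1 (last nonzero row D).
The gcd is 1, so 13 is invertible mod 25. The last nonzero row gives −1·25 + 2·13 = 1, so t = 2. So 13^(−1) ≡ 2 (mod 25). Verify: 13 · 2 = 26 ≡ 1 (mod 25). ✓

Final answer: 13^(−1) ≡ 2 (mod 25)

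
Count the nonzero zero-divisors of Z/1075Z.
Z/1075Z has 234 nonzero zero-divisors

In Z/1075Z each nonzero element is either a unit (gcd with 1075 is 1) or a zero-divisor (gcd > 1). The number of units is φ(1075): factorise 1075 = 5^2 · 43, so φ(1075) = (5^2 − 5^1) · (43 − 1) = 20 · 42 = 840. The nonzero elements number 1075 − 1 = 1074. Hence the nonzero zero-divisors number 1074 − 840 = 234.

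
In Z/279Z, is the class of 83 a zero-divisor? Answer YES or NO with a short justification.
NO

gcd(83, 279) = 1, so 83 is a unit in Z/279Z (it has a multiplicative inverse). A unit cannot be a zero-divisor: if 83·b ≡ 0 then multiplying both sides by 83^(−1) gives b ≡ 0. So 83 is not a zero-divisor.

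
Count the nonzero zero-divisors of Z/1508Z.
Z/1508Z has 835 nonzero zero-divisors

In Z/1508Z each nonzero element is either a unit (gcd with 1508 is 1) or a zero-divisor (gcd > 1). The number of units is φ(1508): factorise 1508 = 2^2 · 13 · 29, so φ(1508) = (2^2 − 2^1) · (13 − 1) · (29 − 1) = 2 · 12 · 28 = 672. The nonzero elements number 1508 − 1 = 1507. Hence the nonzero zero-divisors number 1507 − 672 = 835.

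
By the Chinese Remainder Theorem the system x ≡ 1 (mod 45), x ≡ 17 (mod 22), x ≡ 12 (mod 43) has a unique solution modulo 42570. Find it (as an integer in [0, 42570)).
The moduli 45, 22, 43 are pairwise coprime, so by the CRT there is a unique solution mod 45·22·43 = 42570.
Solve by successive substitution. Start with x ≡ 1 (mod 45).
  Combine with x ≡ 17 (mod 22): write x = 1 + 45·t and require 1 + 45·t ≡ 17 (mod 22), i.e. 45·t ≡ 17 − 1 ≡ 16 (mod 22). Since 45^(−1) ≡ 1 (mod 22) (45 ≡ 1 (mod 22)), t ≡ 1·16 ≡ 16 (mod 22). So x ≡ 1 + 45·16 = 721 (mod 990).
  Combine with x ≡ 12 (mod 43): write x = 721 + 990·t and require 721 + 990·t ≡ 12 (mod 43), i.e. 990·t ≡ 12 − 721 ≡ 22 (mod 43). Since 990^(−1) ≡ 1 (mod 43) (990 ≡ 1 (mod 43)), t ≡ 1·22 ≡ 22 (mod 43). So x ≡ 721 + 990·22 = 22501 (mod 42570).
Unique solution in [0, 42570): x = 22501.

Final answer: x ≡ 22501 (mod 42570); the representative in [0, 42570) is 22501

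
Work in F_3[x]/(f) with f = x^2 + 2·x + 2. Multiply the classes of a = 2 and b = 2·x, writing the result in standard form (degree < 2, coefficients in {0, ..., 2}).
a · b ≡ x (mod f(x))

Multiply as integer polynomials: a · b = 4·x. Reducing coefficients mod 3: a · b ≡ x. This already has degree < 2, so no reduction by f is needed. Hence a · b ≡ x in F_3[x]/(f).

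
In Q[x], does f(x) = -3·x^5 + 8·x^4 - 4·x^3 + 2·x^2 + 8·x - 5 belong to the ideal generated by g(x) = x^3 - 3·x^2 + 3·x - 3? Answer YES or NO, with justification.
In Q[x] the ideal (g) consists of all multiples of g, so f ∈ (g) iff g | f, i.e. iff the remainder of f on division by g is 0. Divide f by g (g is monic, so eliminate the leading term of the running remainder at each step):
  leading term -3·x^5: subtract (-3·x^2)·g(x) = -3·x^5 + 9·x^4 - 9·x^3 + 9·x^2, leaving -x^4 + 5·x^3 - 7·x^2 + 8·x - 5
  leading term -x^4: subtract (-x)·g(x) = -x^4 + 3·x^3 - 3·x^2 + 3·x, leaving 2·x^3 - 4·x^2 + 5·x - 5
  leading term 2·x^3: subtract (2)·g(x) = 2·x^3 - 6·x^2 + 6·x - 6, leaving 2·x^2 - x + 1
The remainder r(x) = 2·x^2 - x + 1 ≠ 0 (and deg r < deg g), so g ∤ f, i.e. f ∉ (g).

Final answer: NO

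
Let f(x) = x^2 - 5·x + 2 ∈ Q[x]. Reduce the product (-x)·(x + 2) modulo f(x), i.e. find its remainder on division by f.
a · b ≡ 2 - 7·x (mod f(x))

First multiply in Q[x] without reducing: a · b = -x^2 - 2·x. Now divide by f(x) = x^2 - 5·x + 2, eliminating the leading term at each step:
  leading term -x^2: subtract (-1)·f(x) = -x^2 + 5·x - 2, leaving 2 - 7·x
The degree is now < 2, so this is the remainder. Hence a · b ≡ 2 - 7·x in Q[x]/(f).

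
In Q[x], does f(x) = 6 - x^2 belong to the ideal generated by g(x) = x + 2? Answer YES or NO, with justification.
In Q[x] the ideal (g) consists of all multiples of g, so f ∈ (g) iff g | f, i.e. iff the remainder of f on division by g is 0. Divide f by g (g is monic, so eliminate the leading term of the running remainder at each step):
  leading term -x^2: subtract (-x)·g(x) = -x^2 - 2·x, leaving 2·x + 6
  leading term 2·x: subtract (2)·g(x) = 2·x + 4, leaving 2
The remainder r(x) = 2 ≠ 0 (and deg r < deg g), so g ∤ f, i.e. f ∉ (g).

Final answer: NO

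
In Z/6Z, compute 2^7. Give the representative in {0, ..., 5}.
2

Use repeated squaring. Binary(7) = 111. Walk through the bits of the exponent 7 left-to-right: at each bit after the leading one, square the running value, then multiply by 2 if the bit is 1 (always reducing mod 6):
  bit 1 = 1 (leading): start with 2.
  bit 2 = 1: square 2^2 = 4; bit is 1, so multiply 4·2 = 8 ≡ 2 (mod 6).
  bit 3 = 1: square 2^2 = 4; bit is 1, so multiply 4·2 = 8 ≡ 2 (mod 6).
Final value: 2^7 ≡ 2 (mod 6).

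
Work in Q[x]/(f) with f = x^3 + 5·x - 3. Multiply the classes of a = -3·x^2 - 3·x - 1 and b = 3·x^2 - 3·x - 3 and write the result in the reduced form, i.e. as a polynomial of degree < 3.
a · b ≡ 60·x^2 - 15·x + 3 (mod f(x))

First multiply in Q[x] without reducing: a · b = -9·x^4 + 15·x^2 + 12·x + 3. Now divide by f(x) = x^3 + 5·x - 3, eliminating the leading term at each step:
  leading term -9·x^4: subtract (-9·x)·f(x) = -9·x^4 - 45·x^2 + 27·x, leaving 60·x^2 - 15·x + 3
The degree is now < 3, so this is the remainder. Hence a · b ≡ 60·x^2 - 15·x + 3 in Q[x]/(f).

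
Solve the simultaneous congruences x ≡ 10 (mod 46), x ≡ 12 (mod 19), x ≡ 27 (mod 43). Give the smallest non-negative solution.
x ≡ 32578 (mod 37582); the representative in [0, 37582) is 32578

The moduli 46, 19, 43 are pairwise coprime, so by the CRT there is a unique solution mod 46·19·43 = 37582.
Solve by successive substitution. Start with x ≡ 10 (mod 46).
  Combine with x ≡ 12 (mod 19): write x = 10 + 46·t and require 10 + 46·t ≡ 12 (mod 19), i.e. 46·t ≡ 12 − 10 ≡ 2 (mod 19). Since 46^(−1) ≡ 12 (mod 19) (46 ≡ 8 (mod 19)), t ≡ 12·2 ≡ 5 (mod 19). So x ≡ 10 + 46·5 = 240 (mod 874).
  Combine with x ≡ 27 (mod 43): write x = 240 + 874·t and require 240 + 874·t ≡ 27 (mod 43), i.e. 874·t ≡ 27 − 240 ≡ 2 (mod 43). Since 874^(−1) ≡ 40 (mod 43) (874 ≡ 14 (mod 43)), t ≡ 40·2 ≡ 37 (mod 43). So x ≡ 240 + 874·37 = 32578 (mod 37582).
Unique solution in [0, 37582): x = 32578.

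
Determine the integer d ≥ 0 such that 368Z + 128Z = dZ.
(368, 128) = (16); d = 16

In the PID Z, (a, b) is generated by gcd(a, b). Compute gcd(368, 128) with the extended Euclidean algorithm, tracking rows (r, s, t) with s·368 + t·128 = r:
  row A: (368, 1, 0)   [1·368 + 0·128 = 368]
  row B: (128, 0, 1)   [0·368 + 1·128 = 128]
  368 = 2·128 + 112   → row C = row A − 2·row B = (112, 1, −2)   [check: 1·368 − 2·128 = 112]
  128 = 1·112 + 16   → row D = row B − 1·row C = (16, −1, 3)   [check: −1·368 + 3·128 = 16]
  112 = 7·16 + 0   → remainder 0, stop. gcd = 16 (last nonzero row D).
So gcd(368, 128) = 16, with Bézout identity −1·368 + 3·128 = 16. Containment (⊇): the Bézout identity exhibits 16 as an element of (368, 128), giving (16) ⊆ (368, 128). Containment (⊆): since 16 | 368 and 16 | 128 (368 = 16·23, 128 = 16·8), every Z-linear combination of 368 and 128 is divisible by 16, so (368, 128) ⊆ (16). Therefore (368, 128) = (16), d = 16.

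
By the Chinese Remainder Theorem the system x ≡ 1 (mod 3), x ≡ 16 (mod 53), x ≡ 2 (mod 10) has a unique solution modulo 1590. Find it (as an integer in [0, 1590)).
x ≡ 652 (mod 1590); the representative in [0, 1590) is 652

The moduli 3, 53, 10 are pairwise coprime, so by the CRT there is a unique solution mod 3·53·10 = 1590.
Solve by successive substitution. Start with x ≡ 1 (mod 3).
  Combine with x ≡ 16 (mod 53): write x = 1 + 3·t and require 1 + 3·t ≡ 16 (mod 53), i.e. 3·t ≡ 16 − 1 ≡ 15 (mod 53). Since 3^(−1) ≡ 18 (mod 53), t ≡ 18·15 ≡ 5 (mod 53). So x ≡ 1 + 3·5 = 16 (mod 159).
  Combine with x ≡ 2 (mod 10): write x = 16 + 159·t and require 16 + 159·t ≡ 2 (mod 10), i.e. 159·t ≡ 2 − 16 ≡ 6 (mod 10). Since 159^(−1) ≡ 9 (mod 10) (159 ≡ 9 (mod 10)), t ≡ 9·6 ≡ 4 (mod 10). So x ≡ 16 + 159·4 = 652 (mod 1590).
Unique solution in [0, 1590): x = 652.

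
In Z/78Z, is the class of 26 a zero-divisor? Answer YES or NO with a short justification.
YES

gcd(26, 78) = 26 > 1, so 26 is not a unit in Z/78Z. In Z/nZ every nonzero non-unit is a zero-divisor: explicitly, take b = 78/gcd = 3 ≠ 0 (mod 78); then 26·3 = 78 = 1·78, i.e. 26·3 ≡ 0 (mod 78). So 26 is a zero-divisor.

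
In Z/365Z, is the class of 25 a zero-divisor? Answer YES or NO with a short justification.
gcd(25, 365) = 5 > 1, so 25 is not a unit in Z/365Z. In Z/nZ every nonzero non-unit is a zero-divisor: explicitly, take b = 365/gcd = 73 ≠ 0 (mod 365); then 25·73 = 1825 = 5·365, i.e. 25·73 ≡ 0 (mod 365). So 25 is a zero-divisor.

Final answer: YES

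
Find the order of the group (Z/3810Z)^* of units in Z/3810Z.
|(Z/3810Z)^*| = 1008

(Z/3810Z)^* consists of the classes a with gcd(a, 3810) = 1, so its order is φ(3810). φ is multiplicative, with φ(p^e) = p^e − p^(e−1). Factorise 3810 = 2 · 3 · 5 · 127. Then
  φ(3810) = (2 − 1) · (3 − 1) · (5 − 1) · (127 − 1) = 1 · 2 · 4 · 126 = 1008.
Thus |(Z/3810Z)^*| = 1008.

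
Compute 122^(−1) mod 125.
122^(−1) ≡ 83 (mod 125)

Apply the extended Euclidean algorithm to (125, 122), tracking rows (r, s, t) with s·125 + t·122 = r. Each division r_prev = q·r_cur + r_new produces the new row as (previous row) − q·(current row):
  row A: (125, 1, 0)   [1·125 + 0·122 = 125]
  row B: (122, 0, 1)   [0·125 + 1·122 = 122]
  125 = 1·122 + 3   → row C = row A − 1·row B = (3, 1, −1)   [check: 1·125 − 1·122 = 3]
  122 = 40·3 + 2   → row D = row B − 40·row C = (2, −40, 41)   [check: −40·125 + 41·122 = 2]
  3 = 1·2 + 1   → row E = row C − 1·row D = (1, 41, −42)   [check: 41·125 − 42·122 = 1]
  2 = 2·1 + 0   → remainder 0, stop. gcd = 1 (last nonzero row E).
The gcd is 1, so 122 is invertible mod 125. The last nonzero row gives 41·125 − 42·122 = 1, so t = −42. So 122^(−1) ≡ −42 ≡ 83 (mod 125). Verify: 122 · 83 = 10126 ≡ 1 (mod 125). ✓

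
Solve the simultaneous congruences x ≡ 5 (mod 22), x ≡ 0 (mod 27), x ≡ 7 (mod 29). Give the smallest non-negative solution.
The moduli 22, 27, 29 are pairwise coprime, so by the CRT there is a unique solution mod 22·27·29 = 17226.
Solve by successive substitution. Start with x ≡ 5 (mod 22).
  Combine with x ≡ 0 (mod 27): write x = 5 + 22·t and require 5 + 22·t ≡ 0 (mod 27), i.e. 22·t ≡ 0 − 5 ≡ 22 (mod 27). Since 22^(−1) ≡ 16 (mod 27), t ≡ 16·22 ≡ 1 (mod 27). So x ≡ 5 + 22·1 = 27 (mod 594).
  Combine with x ≡ 7 (mod 29): write x = 27 + 594·t and require 27 + 594·t ≡ 7 (mod 29), i.e. 594·t ≡ 7 − 27 ≡ 9 (mod 29). Since 594^(−1) ≡ 27 (mod 29) (594 ≡ 14 (mod 29)), t ≡ 27·9 ≡ 11 (mod 29). So x ≡ 27 + 594·11 = 6561 (mod 17226).
Unique solution in [0, 17226): x = 6561.

Final answer: x ≡ 6561 (mod 17226); the representative in [0, 17226) is 6561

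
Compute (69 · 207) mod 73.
48

Reduce the factors first: 207 ≡ 61 (mod 73), so 69 · 207 ≡ 69 · 61 (mod 73). 69 · 61 = 4209. Dividing by 73: 4209 = 57·73 + 48. So (69 · 207) mod 73 = 48.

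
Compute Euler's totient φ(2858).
φ is multiplicative, with φ(p^e) = p^e − p^(e−1). Factorise 2858 = 2 · 1429. Then
  φ(2858) = (2 − 1) · (1429 − 1) = 1 · 1428 = 1428.

Final answer: φ(2858) = 1428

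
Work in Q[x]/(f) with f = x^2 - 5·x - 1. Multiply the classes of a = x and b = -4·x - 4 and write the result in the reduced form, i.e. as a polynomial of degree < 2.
a · b ≡ -24·x - 4 (mod f(x))

First multiply in Q[x] without reducing: a · b = -4·x^2 - 4·x. Now divide by f(x) = x^2 - 5·x - 1, eliminating the leading term at each step:
  leading term -4·x^2: subtract (-4)·f(x) = -4·x^2 + 20·x + 4, leaving -24·x - 4
The degree is now < 2, so this is the remainder. Hence a · b ≡ -24·x - 4 in Q[x]/(f).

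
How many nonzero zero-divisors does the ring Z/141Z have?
Z/141Z has 48 nonzero zero-divisors

In Z/141Z each nonzero element is either a unit (gcd with 141 is 1) or a zero-divisor (gcd > 1). The number of units is φ(141): factorise 141 = 3 · 47, so φ(141) = (3 − 1) · (47 − 1) = 2 · 46 = 92. The nonzero elements number 141 − 1 = 140. Hence the nonzero zero-divisors number 140 − 92 = 48.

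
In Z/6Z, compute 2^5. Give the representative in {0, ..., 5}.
Use repeated squaring. Binary(5) = 101. Walk through the bits of the exponent 5 left-to-right: at each bit after the leading one, square the running value, then multiply by 2 if the bit is 1 (always reducing mod 6):
  bit 1 = 1 (leading): start with 2.
  bit 2 = 0: square 2^2 = 4 (mod 6).
  bit 3 = 1: square 4^2 = 16 ≡ 4; bit is 1, so multiply 4·2 = 8 ≡ 2 (mod 6).
Final value: 2^5 ≡ 2 (mod 6).

Final answer: 2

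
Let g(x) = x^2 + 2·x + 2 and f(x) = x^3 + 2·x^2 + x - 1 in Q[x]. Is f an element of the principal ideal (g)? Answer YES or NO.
In Q[x] the ideal (g) consists of all multiples of g, so f ∈ (g) iff g | f, i.e. iff the remainder of f on division by g is 0. Divide f by g (g is monic, so eliminate the leading term of the running remainder at each step):
  leading term x^3: subtract (x)·g(x) = x^3 + 2·x^2 + 2·x, leaving -x - 1
The remainder r(x) = -x - 1 ≠ 0 (and deg r < deg g), so g ∤ f, i.e. f ∉ (g).

Final answer: NO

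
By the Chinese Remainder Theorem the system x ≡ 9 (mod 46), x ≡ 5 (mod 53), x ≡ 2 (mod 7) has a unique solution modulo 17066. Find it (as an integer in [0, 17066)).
The moduli 46, 53, 7 are pairwise coprime, so by the CRT there is a unique solution mod 46·53·7 = 17066.
Solve by successive substitution. Start with x ≡ 9 (mod 46).
  Combine with x ≡ 5 (mod 53): write x = 9 + 46·t and require 9 + 46·t ≡ 5 (mod 53), i.e. 46·t ≡ 5 − 9 ≡ 49 (mod 53). Since 46^(−1) ≡ 15 (mod 53), t ≡ 15·49 ≡ 46 (mod 53). So x ≡ 9 + 46·46 = 2125 (mod 2438).
  Combine with x ≡ 2 (mod 7): write x = 2125 + 2438·t and require 2125 + 2438·t ≡ 2 (mod 7), i.e. 2438·t ≡ 2 − 2125 ≡ 5 (mod 7). Since 2438^(−1) ≡ 4 (mod 7) (2438 ≡ 2 (mod 7)), t ≡ 4·5 ≡ 6 (mod 7). So x ≡ 2125 + 2438·6 = 16753 (mod 17066).
Unique solution in [0, 17066): x = 16753.

Final answer: x ≡ 16753 (mod 17066); the representative in [0, 17066) is 16753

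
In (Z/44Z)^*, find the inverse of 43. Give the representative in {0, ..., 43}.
43^(−1) ≡ 43 (mod 44)

Apply the extended Euclidean algorithm to (44, 43), tracking rows (r, s, t) with s·44 + t·43 = r. Each division r_prev = q·r_cur + r_new produces the new row as (previous row) − q·(current row):
  row A: (44, 1, 0)   [1·44 + 0·43 = 44]
  row B: (43, 0, 1)   [0·44 + 1·43 = 43]
  44 = 1·43 + 1   → row C = row A − 1·row B = (1, 1, −1)   [check: 1·44 − 1·43 = 1]
  43 = 43·1 + 0   → remainder 0, stop. gcd = 1 (last nonzero row C).
The gcd is 1, so 43 is invertible mod 44. The last nonzero row gives 1·44 − 1·43 = 1, so t = −1. So 43^(−1) ≡ −1 ≡ 43 (mod 44). Verify: 43 · 43 = 1849 ≡ 1 (mod 44). ✓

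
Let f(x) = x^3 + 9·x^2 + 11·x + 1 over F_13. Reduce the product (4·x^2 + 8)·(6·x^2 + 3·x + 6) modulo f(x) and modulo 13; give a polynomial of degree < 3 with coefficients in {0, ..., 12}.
Multiply as integer polynomials: a · b = 24·x^4 + 12·x^3 + 72·x^2 + 24·x + 48. Reducing coefficients mod 13: a · b ≡ 11·x^4 + 12·x^3 + 7·x^2 + 11·x + 9. Now divide by f(x) = x^3 + 9·x^2 + 11·x + 1 in F_13[x], eliminating the leading term at each step:
  leading term 11·x^4: subtract (11·x)·f(x) = 11·x^4 + 8·x^3 + 4·x^2 + 11·x, leaving 4·x^3 + 3·x^2 + 9 (coefficients mod 13)
  leading term 4·x^3: subtract (4)·f(x) = 4·x^3 + 10·x^2 + 5·x + 4, leaving 6·x^2 + 8·x + 5 (coefficients mod 13)
The degree is now < 3, so this is the remainder. Hence a · b ≡ 6·x^2 + 8·x + 5 in F_13[x]/(f).

Final answer: a · b ≡ 6·x^2 + 8·x + 5 (mod f(x))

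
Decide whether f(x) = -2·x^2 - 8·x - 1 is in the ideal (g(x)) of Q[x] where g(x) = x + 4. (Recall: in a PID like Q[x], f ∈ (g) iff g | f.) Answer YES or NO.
In Q[x] the ideal (g) consists of all multiples of g, so f ∈ (g) iff g | f, i.e. iff the remainder of f on division by g is 0. Divide f by g (g is monic, so eliminate the leading term of the running remainder at each step):
  leading term -2·x^2: subtract (-2·x)·g(x) = -2·x^2 - 8·x, leaving -1
The remainder r(x) = -1 ≠ 0 (and deg r < deg g), so g ∤ f, i.e. f ∉ (g).

Final answer: NO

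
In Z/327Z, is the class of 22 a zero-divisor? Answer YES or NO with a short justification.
gcd(22, 327) = 1, so 22 is a unit in Z/327Z (it has a multiplicative inverse). A unit cannot be a zero-divisor: if 22·b ≡ 0 then multiplying both sides by 22^(−1) gives b ≡ 0. So 22 is not a zero-divisor.

Final answer: NO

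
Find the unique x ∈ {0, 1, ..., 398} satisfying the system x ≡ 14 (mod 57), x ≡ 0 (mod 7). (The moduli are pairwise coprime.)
x ≡ 14 (mod 399); the representative in [0, 399) is 14

The moduli 57, 7 are pairwise coprime, so by the CRT there is a unique solution mod 57·7 = 399.
Solve by successive substitution. Start with x ≡ 14 (mod 57).
  Combine with x ≡ 0 (mod 7): write x = 14 + 57·t and require 14 + 57·t ≡ 0 (mod 7), i.e. 57·t ≡ 0 − 14 ≡ 0 (mod 7). Since 57^(−1) ≡ 1 (mod 7) (57 ≡ 1 (mod 7)), t ≡ 1·0 ≡ 0 (mod 7). So x ≡ 14 + 57·0 = 14 (mod 399).
Unique solution in [0, 399): x = 14.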